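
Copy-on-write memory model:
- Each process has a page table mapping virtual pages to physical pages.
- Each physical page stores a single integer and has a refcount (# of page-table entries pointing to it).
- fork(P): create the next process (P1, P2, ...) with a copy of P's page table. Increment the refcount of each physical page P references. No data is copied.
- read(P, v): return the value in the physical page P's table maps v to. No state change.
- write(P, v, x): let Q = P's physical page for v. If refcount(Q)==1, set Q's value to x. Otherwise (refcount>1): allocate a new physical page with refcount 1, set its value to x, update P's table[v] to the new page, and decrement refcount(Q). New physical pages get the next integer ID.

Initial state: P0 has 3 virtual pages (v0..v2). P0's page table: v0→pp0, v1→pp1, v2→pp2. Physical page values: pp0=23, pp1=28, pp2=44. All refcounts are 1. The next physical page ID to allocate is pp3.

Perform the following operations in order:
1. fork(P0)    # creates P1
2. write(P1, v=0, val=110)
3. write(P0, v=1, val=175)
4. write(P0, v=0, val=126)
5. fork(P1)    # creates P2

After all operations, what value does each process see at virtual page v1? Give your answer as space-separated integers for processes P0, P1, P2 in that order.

Answer: 175 28 28

Derivation:
Op 1: fork(P0) -> P1. 3 ppages; refcounts: pp0:2 pp1:2 pp2:2
Op 2: write(P1, v0, 110). refcount(pp0)=2>1 -> COPY to pp3. 4 ppages; refcounts: pp0:1 pp1:2 pp2:2 pp3:1
Op 3: write(P0, v1, 175). refcount(pp1)=2>1 -> COPY to pp4. 5 ppages; refcounts: pp0:1 pp1:1 pp2:2 pp3:1 pp4:1
Op 4: write(P0, v0, 126). refcount(pp0)=1 -> write in place. 5 ppages; refcounts: pp0:1 pp1:1 pp2:2 pp3:1 pp4:1
Op 5: fork(P1) -> P2. 5 ppages; refcounts: pp0:1 pp1:2 pp2:3 pp3:2 pp4:1
P0: v1 -> pp4 = 175
P1: v1 -> pp1 = 28
P2: v1 -> pp1 = 28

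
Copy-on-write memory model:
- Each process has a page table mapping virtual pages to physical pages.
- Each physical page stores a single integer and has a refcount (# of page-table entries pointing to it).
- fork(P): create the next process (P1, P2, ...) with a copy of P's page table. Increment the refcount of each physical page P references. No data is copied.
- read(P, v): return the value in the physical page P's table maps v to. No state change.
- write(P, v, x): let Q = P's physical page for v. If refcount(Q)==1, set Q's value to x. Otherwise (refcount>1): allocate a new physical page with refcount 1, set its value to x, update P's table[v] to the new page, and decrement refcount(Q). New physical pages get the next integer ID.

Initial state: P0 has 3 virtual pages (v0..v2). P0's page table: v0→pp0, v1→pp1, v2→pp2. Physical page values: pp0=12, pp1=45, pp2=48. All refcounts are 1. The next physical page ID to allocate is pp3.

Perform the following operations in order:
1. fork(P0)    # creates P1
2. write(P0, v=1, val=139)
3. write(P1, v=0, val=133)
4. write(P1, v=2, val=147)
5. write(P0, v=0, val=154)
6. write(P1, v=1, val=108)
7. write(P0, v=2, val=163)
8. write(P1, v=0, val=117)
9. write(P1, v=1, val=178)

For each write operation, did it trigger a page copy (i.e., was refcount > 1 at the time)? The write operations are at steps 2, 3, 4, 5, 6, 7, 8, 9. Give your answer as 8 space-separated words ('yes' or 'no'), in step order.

Op 1: fork(P0) -> P1. 3 ppages; refcounts: pp0:2 pp1:2 pp2:2
Op 2: write(P0, v1, 139). refcount(pp1)=2>1 -> COPY to pp3. 4 ppages; refcounts: pp0:2 pp1:1 pp2:2 pp3:1
Op 3: write(P1, v0, 133). refcount(pp0)=2>1 -> COPY to pp4. 5 ppages; refcounts: pp0:1 pp1:1 pp2:2 pp3:1 pp4:1
Op 4: write(P1, v2, 147). refcount(pp2)=2>1 -> COPY to pp5. 6 ppages; refcounts: pp0:1 pp1:1 pp2:1 pp3:1 pp4:1 pp5:1
Op 5: write(P0, v0, 154). refcount(pp0)=1 -> write in place. 6 ppages; refcounts: pp0:1 pp1:1 pp2:1 pp3:1 pp4:1 pp5:1
Op 6: write(P1, v1, 108). refcount(pp1)=1 -> write in place. 6 ppages; refcounts: pp0:1 pp1:1 pp2:1 pp3:1 pp4:1 pp5:1
Op 7: write(P0, v2, 163). refcount(pp2)=1 -> write in place. 6 ppages; refcounts: pp0:1 pp1:1 pp2:1 pp3:1 pp4:1 pp5:1
Op 8: write(P1, v0, 117). refcount(pp4)=1 -> write in place. 6 ppages; refcounts: pp0:1 pp1:1 pp2:1 pp3:1 pp4:1 pp5:1
Op 9: write(P1, v1, 178). refcount(pp1)=1 -> write in place. 6 ppages; refcounts: pp0:1 pp1:1 pp2:1 pp3:1 pp4:1 pp5:1

yes yes yes no no no no no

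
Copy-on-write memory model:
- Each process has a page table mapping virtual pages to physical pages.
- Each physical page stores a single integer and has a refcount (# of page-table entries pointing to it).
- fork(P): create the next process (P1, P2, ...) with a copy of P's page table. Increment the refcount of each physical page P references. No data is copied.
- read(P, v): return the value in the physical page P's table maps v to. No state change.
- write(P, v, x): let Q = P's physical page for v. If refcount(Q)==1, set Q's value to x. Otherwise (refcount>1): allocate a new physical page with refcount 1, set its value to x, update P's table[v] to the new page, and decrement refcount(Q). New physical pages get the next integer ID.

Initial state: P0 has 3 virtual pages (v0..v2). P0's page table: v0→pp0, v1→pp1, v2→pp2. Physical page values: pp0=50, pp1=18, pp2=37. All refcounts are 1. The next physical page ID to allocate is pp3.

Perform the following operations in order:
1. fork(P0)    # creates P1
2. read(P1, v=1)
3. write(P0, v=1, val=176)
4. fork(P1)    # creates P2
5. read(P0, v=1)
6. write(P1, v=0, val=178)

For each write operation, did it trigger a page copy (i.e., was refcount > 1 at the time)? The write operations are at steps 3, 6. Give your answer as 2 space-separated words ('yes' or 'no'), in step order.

Op 1: fork(P0) -> P1. 3 ppages; refcounts: pp0:2 pp1:2 pp2:2
Op 2: read(P1, v1) -> 18. No state change.
Op 3: write(P0, v1, 176). refcount(pp1)=2>1 -> COPY to pp3. 4 ppages; refcounts: pp0:2 pp1:1 pp2:2 pp3:1
Op 4: fork(P1) -> P2. 4 ppages; refcounts: pp0:3 pp1:2 pp2:3 pp3:1
Op 5: read(P0, v1) -> 176. No state change.
Op 6: write(P1, v0, 178). refcount(pp0)=3>1 -> COPY to pp4. 5 ppages; refcounts: pp0:2 pp1:2 pp2:3 pp3:1 pp4:1

yes yes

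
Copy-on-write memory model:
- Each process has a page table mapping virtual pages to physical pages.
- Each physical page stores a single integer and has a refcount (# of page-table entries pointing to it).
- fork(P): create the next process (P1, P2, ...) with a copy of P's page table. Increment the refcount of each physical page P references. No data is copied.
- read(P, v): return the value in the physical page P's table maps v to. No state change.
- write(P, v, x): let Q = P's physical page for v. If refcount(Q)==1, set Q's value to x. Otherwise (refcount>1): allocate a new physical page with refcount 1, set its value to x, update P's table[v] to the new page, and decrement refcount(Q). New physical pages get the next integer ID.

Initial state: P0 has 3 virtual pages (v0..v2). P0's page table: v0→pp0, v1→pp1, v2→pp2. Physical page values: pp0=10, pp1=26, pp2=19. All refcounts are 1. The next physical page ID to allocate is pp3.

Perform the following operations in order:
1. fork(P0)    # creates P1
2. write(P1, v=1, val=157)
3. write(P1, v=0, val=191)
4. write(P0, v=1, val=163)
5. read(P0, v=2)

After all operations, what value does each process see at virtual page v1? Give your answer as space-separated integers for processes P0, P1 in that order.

Op 1: fork(P0) -> P1. 3 ppages; refcounts: pp0:2 pp1:2 pp2:2
Op 2: write(P1, v1, 157). refcount(pp1)=2>1 -> COPY to pp3. 4 ppages; refcounts: pp0:2 pp1:1 pp2:2 pp3:1
Op 3: write(P1, v0, 191). refcount(pp0)=2>1 -> COPY to pp4. 5 ppages; refcounts: pp0:1 pp1:1 pp2:2 pp3:1 pp4:1
Op 4: write(P0, v1, 163). refcount(pp1)=1 -> write in place. 5 ppages; refcounts: pp0:1 pp1:1 pp2:2 pp3:1 pp4:1
Op 5: read(P0, v2) -> 19. No state change.
P0: v1 -> pp1 = 163
P1: v1 -> pp3 = 157

Answer: 163 157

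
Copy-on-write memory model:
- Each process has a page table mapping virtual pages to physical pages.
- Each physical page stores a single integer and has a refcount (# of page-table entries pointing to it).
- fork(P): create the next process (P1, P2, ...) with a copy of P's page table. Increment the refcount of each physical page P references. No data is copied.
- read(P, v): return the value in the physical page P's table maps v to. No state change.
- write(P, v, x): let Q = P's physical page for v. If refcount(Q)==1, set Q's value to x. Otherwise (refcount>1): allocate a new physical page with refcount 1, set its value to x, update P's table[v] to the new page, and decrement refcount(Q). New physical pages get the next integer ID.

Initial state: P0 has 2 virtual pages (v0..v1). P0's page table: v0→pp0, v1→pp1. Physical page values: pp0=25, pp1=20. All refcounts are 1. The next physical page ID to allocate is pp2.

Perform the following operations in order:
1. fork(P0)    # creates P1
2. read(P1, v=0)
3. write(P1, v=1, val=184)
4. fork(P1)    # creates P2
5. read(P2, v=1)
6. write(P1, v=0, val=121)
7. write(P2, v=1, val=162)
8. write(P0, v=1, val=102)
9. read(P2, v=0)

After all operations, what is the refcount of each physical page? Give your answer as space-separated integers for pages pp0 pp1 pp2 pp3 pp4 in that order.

Op 1: fork(P0) -> P1. 2 ppages; refcounts: pp0:2 pp1:2
Op 2: read(P1, v0) -> 25. No state change.
Op 3: write(P1, v1, 184). refcount(pp1)=2>1 -> COPY to pp2. 3 ppages; refcounts: pp0:2 pp1:1 pp2:1
Op 4: fork(P1) -> P2. 3 ppages; refcounts: pp0:3 pp1:1 pp2:2
Op 5: read(P2, v1) -> 184. No state change.
Op 6: write(P1, v0, 121). refcount(pp0)=3>1 -> COPY to pp3. 4 ppages; refcounts: pp0:2 pp1:1 pp2:2 pp3:1
Op 7: write(P2, v1, 162). refcount(pp2)=2>1 -> COPY to pp4. 5 ppages; refcounts: pp0:2 pp1:1 pp2:1 pp3:1 pp4:1
Op 8: write(P0, v1, 102). refcount(pp1)=1 -> write in place. 5 ppages; refcounts: pp0:2 pp1:1 pp2:1 pp3:1 pp4:1
Op 9: read(P2, v0) -> 25. No state change.

Answer: 2 1 1 1 1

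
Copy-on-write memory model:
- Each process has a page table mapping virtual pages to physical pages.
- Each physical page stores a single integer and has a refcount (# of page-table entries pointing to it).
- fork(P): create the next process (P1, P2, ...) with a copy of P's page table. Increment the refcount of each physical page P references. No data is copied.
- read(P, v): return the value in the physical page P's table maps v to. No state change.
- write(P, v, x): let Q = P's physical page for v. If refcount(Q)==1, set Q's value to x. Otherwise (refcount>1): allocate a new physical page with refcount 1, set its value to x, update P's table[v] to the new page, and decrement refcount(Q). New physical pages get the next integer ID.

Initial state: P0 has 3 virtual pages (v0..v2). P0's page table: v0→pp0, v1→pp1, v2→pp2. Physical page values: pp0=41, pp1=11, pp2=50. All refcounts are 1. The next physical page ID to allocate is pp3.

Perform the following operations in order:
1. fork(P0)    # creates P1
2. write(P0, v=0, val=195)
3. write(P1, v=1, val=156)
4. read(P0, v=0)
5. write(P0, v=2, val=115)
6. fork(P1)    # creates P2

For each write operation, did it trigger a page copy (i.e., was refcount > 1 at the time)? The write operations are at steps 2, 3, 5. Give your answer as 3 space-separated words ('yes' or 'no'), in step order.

Op 1: fork(P0) -> P1. 3 ppages; refcounts: pp0:2 pp1:2 pp2:2
Op 2: write(P0, v0, 195). refcount(pp0)=2>1 -> COPY to pp3. 4 ppages; refcounts: pp0:1 pp1:2 pp2:2 pp3:1
Op 3: write(P1, v1, 156). refcount(pp1)=2>1 -> COPY to pp4. 5 ppages; refcounts: pp0:1 pp1:1 pp2:2 pp3:1 pp4:1
Op 4: read(P0, v0) -> 195. No state change.
Op 5: write(P0, v2, 115). refcount(pp2)=2>1 -> COPY to pp5. 6 ppages; refcounts: pp0:1 pp1:1 pp2:1 pp3:1 pp4:1 pp5:1
Op 6: fork(P1) -> P2. 6 ppages; refcounts: pp0:2 pp1:1 pp2:2 pp3:1 pp4:2 pp5:1

yes yes yes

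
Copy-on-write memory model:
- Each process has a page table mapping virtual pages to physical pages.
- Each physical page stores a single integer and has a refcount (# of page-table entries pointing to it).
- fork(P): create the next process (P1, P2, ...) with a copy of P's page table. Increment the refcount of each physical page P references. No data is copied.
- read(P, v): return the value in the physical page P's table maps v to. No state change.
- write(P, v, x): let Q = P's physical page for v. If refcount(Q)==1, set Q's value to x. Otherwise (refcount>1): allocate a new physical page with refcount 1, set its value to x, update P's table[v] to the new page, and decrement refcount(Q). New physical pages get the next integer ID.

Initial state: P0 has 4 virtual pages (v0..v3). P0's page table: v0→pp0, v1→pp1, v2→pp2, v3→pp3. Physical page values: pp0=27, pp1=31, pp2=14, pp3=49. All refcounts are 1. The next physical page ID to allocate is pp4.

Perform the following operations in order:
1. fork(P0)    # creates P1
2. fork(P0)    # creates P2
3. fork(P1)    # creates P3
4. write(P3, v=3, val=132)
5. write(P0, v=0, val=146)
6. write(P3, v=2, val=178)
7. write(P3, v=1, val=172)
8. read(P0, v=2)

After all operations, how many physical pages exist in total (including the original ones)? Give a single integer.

Answer: 8

Derivation:
Op 1: fork(P0) -> P1. 4 ppages; refcounts: pp0:2 pp1:2 pp2:2 pp3:2
Op 2: fork(P0) -> P2. 4 ppages; refcounts: pp0:3 pp1:3 pp2:3 pp3:3
Op 3: fork(P1) -> P3. 4 ppages; refcounts: pp0:4 pp1:4 pp2:4 pp3:4
Op 4: write(P3, v3, 132). refcount(pp3)=4>1 -> COPY to pp4. 5 ppages; refcounts: pp0:4 pp1:4 pp2:4 pp3:3 pp4:1
Op 5: write(P0, v0, 146). refcount(pp0)=4>1 -> COPY to pp5. 6 ppages; refcounts: pp0:3 pp1:4 pp2:4 pp3:3 pp4:1 pp5:1
Op 6: write(P3, v2, 178). refcount(pp2)=4>1 -> COPY to pp6. 7 ppages; refcounts: pp0:3 pp1:4 pp2:3 pp3:3 pp4:1 pp5:1 pp6:1
Op 7: write(P3, v1, 172). refcount(pp1)=4>1 -> COPY to pp7. 8 ppages; refcounts: pp0:3 pp1:3 pp2:3 pp3:3 pp4:1 pp5:1 pp6:1 pp7:1
Op 8: read(P0, v2) -> 14. No state change.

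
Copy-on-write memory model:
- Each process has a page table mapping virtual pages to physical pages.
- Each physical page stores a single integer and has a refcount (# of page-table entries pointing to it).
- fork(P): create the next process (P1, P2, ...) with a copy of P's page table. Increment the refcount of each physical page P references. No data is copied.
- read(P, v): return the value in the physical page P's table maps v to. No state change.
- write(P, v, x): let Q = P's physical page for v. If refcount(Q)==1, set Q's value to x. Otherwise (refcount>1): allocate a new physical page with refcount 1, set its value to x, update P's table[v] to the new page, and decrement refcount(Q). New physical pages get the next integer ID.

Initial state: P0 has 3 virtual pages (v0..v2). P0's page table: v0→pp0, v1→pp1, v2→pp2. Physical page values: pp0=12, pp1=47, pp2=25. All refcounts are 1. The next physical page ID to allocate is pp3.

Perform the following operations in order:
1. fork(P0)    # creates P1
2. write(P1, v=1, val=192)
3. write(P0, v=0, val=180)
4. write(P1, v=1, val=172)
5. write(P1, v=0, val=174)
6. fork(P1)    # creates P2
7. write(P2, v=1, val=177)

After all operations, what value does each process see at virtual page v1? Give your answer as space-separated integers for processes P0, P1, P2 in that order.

Answer: 47 172 177

Derivation:
Op 1: fork(P0) -> P1. 3 ppages; refcounts: pp0:2 pp1:2 pp2:2
Op 2: write(P1, v1, 192). refcount(pp1)=2>1 -> COPY to pp3. 4 ppages; refcounts: pp0:2 pp1:1 pp2:2 pp3:1
Op 3: write(P0, v0, 180). refcount(pp0)=2>1 -> COPY to pp4. 5 ppages; refcounts: pp0:1 pp1:1 pp2:2 pp3:1 pp4:1
Op 4: write(P1, v1, 172). refcount(pp3)=1 -> write in place. 5 ppages; refcounts: pp0:1 pp1:1 pp2:2 pp3:1 pp4:1
Op 5: write(P1, v0, 174). refcount(pp0)=1 -> write in place. 5 ppages; refcounts: pp0:1 pp1:1 pp2:2 pp3:1 pp4:1
Op 6: fork(P1) -> P2. 5 ppages; refcounts: pp0:2 pp1:1 pp2:3 pp3:2 pp4:1
Op 7: write(P2, v1, 177). refcount(pp3)=2>1 -> COPY to pp5. 6 ppages; refcounts: pp0:2 pp1:1 pp2:3 pp3:1 pp4:1 pp5:1
P0: v1 -> pp1 = 47
P1: v1 -> pp3 = 172
P2: v1 -> pp5 = 177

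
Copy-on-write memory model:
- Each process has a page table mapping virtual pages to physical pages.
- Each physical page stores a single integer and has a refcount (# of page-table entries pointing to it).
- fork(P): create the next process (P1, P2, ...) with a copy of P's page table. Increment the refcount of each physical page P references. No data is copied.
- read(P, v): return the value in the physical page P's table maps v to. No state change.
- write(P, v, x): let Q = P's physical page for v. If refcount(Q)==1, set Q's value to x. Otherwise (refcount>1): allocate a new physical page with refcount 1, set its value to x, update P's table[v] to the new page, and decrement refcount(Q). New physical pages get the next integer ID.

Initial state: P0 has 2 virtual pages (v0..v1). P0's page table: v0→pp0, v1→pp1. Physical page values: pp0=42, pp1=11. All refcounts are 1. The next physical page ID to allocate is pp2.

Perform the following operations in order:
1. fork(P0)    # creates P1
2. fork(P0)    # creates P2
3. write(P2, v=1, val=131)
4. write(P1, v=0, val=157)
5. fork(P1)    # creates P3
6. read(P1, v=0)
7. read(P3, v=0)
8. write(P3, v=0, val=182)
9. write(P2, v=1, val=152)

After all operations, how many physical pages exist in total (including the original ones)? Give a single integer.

Answer: 5

Derivation:
Op 1: fork(P0) -> P1. 2 ppages; refcounts: pp0:2 pp1:2
Op 2: fork(P0) -> P2. 2 ppages; refcounts: pp0:3 pp1:3
Op 3: write(P2, v1, 131). refcount(pp1)=3>1 -> COPY to pp2. 3 ppages; refcounts: pp0:3 pp1:2 pp2:1
Op 4: write(P1, v0, 157). refcount(pp0)=3>1 -> COPY to pp3. 4 ppages; refcounts: pp0:2 pp1:2 pp2:1 pp3:1
Op 5: fork(P1) -> P3. 4 ppages; refcounts: pp0:2 pp1:3 pp2:1 pp3:2
Op 6: read(P1, v0) -> 157. No state change.
Op 7: read(P3, v0) -> 157. No state change.
Op 8: write(P3, v0, 182). refcount(pp3)=2>1 -> COPY to pp4. 5 ppages; refcounts: pp0:2 pp1:3 pp2:1 pp3:1 pp4:1
Op 9: write(P2, v1, 152). refcount(pp2)=1 -> write in place. 5 ppages; refcounts: pp0:2 pp1:3 pp2:1 pp3:1 pp4:1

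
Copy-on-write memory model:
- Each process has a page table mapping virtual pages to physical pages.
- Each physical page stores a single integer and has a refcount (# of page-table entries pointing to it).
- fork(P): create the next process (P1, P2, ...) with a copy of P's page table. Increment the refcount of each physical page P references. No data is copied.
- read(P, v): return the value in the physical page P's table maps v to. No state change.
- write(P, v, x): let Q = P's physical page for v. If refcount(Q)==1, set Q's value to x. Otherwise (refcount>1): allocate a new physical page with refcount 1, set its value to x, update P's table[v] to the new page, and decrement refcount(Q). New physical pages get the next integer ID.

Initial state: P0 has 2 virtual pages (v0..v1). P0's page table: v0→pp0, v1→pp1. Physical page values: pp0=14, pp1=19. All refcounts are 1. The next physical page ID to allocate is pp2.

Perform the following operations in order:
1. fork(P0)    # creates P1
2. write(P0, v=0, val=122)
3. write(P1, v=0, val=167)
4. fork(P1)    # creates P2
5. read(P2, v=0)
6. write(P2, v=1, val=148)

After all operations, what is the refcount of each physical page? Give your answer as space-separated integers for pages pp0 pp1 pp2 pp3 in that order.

Answer: 2 2 1 1

Derivation:
Op 1: fork(P0) -> P1. 2 ppages; refcounts: pp0:2 pp1:2
Op 2: write(P0, v0, 122). refcount(pp0)=2>1 -> COPY to pp2. 3 ppages; refcounts: pp0:1 pp1:2 pp2:1
Op 3: write(P1, v0, 167). refcount(pp0)=1 -> write in place. 3 ppages; refcounts: pp0:1 pp1:2 pp2:1
Op 4: fork(P1) -> P2. 3 ppages; refcounts: pp0:2 pp1:3 pp2:1
Op 5: read(P2, v0) -> 167. No state change.
Op 6: write(P2, v1, 148). refcount(pp1)=3>1 -> COPY to pp3. 4 ppages; refcounts: pp0:2 pp1:2 pp2:1 pp3:1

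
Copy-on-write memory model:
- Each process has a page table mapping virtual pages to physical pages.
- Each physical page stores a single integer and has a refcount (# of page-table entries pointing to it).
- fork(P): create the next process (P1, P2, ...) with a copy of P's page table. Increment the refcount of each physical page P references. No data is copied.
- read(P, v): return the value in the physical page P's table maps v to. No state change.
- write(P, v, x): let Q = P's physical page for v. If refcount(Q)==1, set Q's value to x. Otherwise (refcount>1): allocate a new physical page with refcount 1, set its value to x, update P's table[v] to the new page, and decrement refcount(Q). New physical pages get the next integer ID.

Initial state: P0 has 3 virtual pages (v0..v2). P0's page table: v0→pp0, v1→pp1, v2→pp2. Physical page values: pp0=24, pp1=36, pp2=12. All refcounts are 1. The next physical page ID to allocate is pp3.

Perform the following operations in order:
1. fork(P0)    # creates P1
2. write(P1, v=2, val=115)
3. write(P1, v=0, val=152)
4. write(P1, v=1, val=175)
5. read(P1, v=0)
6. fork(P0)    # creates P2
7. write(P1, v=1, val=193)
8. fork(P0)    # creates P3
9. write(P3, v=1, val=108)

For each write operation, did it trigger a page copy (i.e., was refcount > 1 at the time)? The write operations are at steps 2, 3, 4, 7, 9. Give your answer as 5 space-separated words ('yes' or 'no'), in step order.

Op 1: fork(P0) -> P1. 3 ppages; refcounts: pp0:2 pp1:2 pp2:2
Op 2: write(P1, v2, 115). refcount(pp2)=2>1 -> COPY to pp3. 4 ppages; refcounts: pp0:2 pp1:2 pp2:1 pp3:1
Op 3: write(P1, v0, 152). refcount(pp0)=2>1 -> COPY to pp4. 5 ppages; refcounts: pp0:1 pp1:2 pp2:1 pp3:1 pp4:1
Op 4: write(P1, v1, 175). refcount(pp1)=2>1 -> COPY to pp5. 6 ppages; refcounts: pp0:1 pp1:1 pp2:1 pp3:1 pp4:1 pp5:1
Op 5: read(P1, v0) -> 152. No state change.
Op 6: fork(P0) -> P2. 6 ppages; refcounts: pp0:2 pp1:2 pp2:2 pp3:1 pp4:1 pp5:1
Op 7: write(P1, v1, 193). refcount(pp5)=1 -> write in place. 6 ppages; refcounts: pp0:2 pp1:2 pp2:2 pp3:1 pp4:1 pp5:1
Op 8: fork(P0) -> P3. 6 ppages; refcounts: pp0:3 pp1:3 pp2:3 pp3:1 pp4:1 pp5:1
Op 9: write(P3, v1, 108). refcount(pp1)=3>1 -> COPY to pp6. 7 ppages; refcounts: pp0:3 pp1:2 pp2:3 pp3:1 pp4:1 pp5:1 pp6:1

yes yes yes no yes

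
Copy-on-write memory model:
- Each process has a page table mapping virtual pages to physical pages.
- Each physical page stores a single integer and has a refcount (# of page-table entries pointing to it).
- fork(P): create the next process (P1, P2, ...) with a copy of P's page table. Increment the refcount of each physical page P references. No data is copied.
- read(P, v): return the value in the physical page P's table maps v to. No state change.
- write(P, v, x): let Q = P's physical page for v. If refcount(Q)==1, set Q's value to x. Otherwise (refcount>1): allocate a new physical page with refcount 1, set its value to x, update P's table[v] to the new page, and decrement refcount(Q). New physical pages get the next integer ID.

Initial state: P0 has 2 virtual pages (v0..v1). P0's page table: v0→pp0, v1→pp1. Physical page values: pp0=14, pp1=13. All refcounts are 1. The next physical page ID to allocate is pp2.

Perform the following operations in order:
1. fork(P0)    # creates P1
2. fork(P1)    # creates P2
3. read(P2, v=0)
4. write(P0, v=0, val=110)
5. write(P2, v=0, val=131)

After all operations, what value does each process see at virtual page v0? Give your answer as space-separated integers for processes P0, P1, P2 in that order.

Op 1: fork(P0) -> P1. 2 ppages; refcounts: pp0:2 pp1:2
Op 2: fork(P1) -> P2. 2 ppages; refcounts: pp0:3 pp1:3
Op 3: read(P2, v0) -> 14. No state change.
Op 4: write(P0, v0, 110). refcount(pp0)=3>1 -> COPY to pp2. 3 ppages; refcounts: pp0:2 pp1:3 pp2:1
Op 5: write(P2, v0, 131). refcount(pp0)=2>1 -> COPY to pp3. 4 ppages; refcounts: pp0:1 pp1:3 pp2:1 pp3:1
P0: v0 -> pp2 = 110
P1: v0 -> pp0 = 14
P2: v0 -> pp3 = 131

Answer: 110 14 131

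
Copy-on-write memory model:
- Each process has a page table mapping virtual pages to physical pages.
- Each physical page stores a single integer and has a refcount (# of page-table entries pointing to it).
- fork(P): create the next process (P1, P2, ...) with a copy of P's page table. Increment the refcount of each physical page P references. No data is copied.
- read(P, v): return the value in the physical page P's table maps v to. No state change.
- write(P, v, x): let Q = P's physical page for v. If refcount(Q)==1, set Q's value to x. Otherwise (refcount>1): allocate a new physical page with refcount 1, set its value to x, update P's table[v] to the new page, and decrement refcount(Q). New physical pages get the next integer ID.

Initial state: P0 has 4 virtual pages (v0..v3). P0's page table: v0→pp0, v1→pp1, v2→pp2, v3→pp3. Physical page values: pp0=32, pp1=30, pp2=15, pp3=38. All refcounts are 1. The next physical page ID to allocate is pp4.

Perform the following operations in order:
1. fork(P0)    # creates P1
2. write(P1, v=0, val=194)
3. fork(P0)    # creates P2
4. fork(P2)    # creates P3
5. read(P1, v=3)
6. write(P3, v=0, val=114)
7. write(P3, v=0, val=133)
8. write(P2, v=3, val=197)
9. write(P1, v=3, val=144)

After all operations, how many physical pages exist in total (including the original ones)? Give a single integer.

Op 1: fork(P0) -> P1. 4 ppages; refcounts: pp0:2 pp1:2 pp2:2 pp3:2
Op 2: write(P1, v0, 194). refcount(pp0)=2>1 -> COPY to pp4. 5 ppages; refcounts: pp0:1 pp1:2 pp2:2 pp3:2 pp4:1
Op 3: fork(P0) -> P2. 5 ppages; refcounts: pp0:2 pp1:3 pp2:3 pp3:3 pp4:1
Op 4: fork(P2) -> P3. 5 ppages; refcounts: pp0:3 pp1:4 pp2:4 pp3:4 pp4:1
Op 5: read(P1, v3) -> 38. No state change.
Op 6: write(P3, v0, 114). refcount(pp0)=3>1 -> COPY to pp5. 6 ppages; refcounts: pp0:2 pp1:4 pp2:4 pp3:4 pp4:1 pp5:1
Op 7: write(P3, v0, 133). refcount(pp5)=1 -> write in place. 6 ppages; refcounts: pp0:2 pp1:4 pp2:4 pp3:4 pp4:1 pp5:1
Op 8: write(P2, v3, 197). refcount(pp3)=4>1 -> COPY to pp6. 7 ppages; refcounts: pp0:2 pp1:4 pp2:4 pp3:3 pp4:1 pp5:1 pp6:1
Op 9: write(P1, v3, 144). refcount(pp3)=3>1 -> COPY to pp7. 8 ppages; refcounts: pp0:2 pp1:4 pp2:4 pp3:2 pp4:1 pp5:1 pp6:1 pp7:1

Answer: 8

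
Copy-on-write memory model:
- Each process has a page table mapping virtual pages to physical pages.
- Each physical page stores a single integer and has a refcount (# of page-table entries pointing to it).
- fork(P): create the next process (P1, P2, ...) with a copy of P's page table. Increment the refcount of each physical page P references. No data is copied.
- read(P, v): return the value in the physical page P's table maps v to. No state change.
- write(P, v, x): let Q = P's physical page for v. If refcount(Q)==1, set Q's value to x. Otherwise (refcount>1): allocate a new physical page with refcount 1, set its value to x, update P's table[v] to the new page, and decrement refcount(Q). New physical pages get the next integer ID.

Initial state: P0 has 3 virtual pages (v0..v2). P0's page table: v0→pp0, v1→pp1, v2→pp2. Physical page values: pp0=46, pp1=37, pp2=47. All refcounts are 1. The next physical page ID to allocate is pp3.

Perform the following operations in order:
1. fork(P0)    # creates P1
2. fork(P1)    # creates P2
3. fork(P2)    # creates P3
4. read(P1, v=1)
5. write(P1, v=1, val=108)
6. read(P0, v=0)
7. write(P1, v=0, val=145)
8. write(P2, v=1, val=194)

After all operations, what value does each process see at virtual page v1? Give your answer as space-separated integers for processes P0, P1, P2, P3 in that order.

Op 1: fork(P0) -> P1. 3 ppages; refcounts: pp0:2 pp1:2 pp2:2
Op 2: fork(P1) -> P2. 3 ppages; refcounts: pp0:3 pp1:3 pp2:3
Op 3: fork(P2) -> P3. 3 ppages; refcounts: pp0:4 pp1:4 pp2:4
Op 4: read(P1, v1) -> 37. No state change.
Op 5: write(P1, v1, 108). refcount(pp1)=4>1 -> COPY to pp3. 4 ppages; refcounts: pp0:4 pp1:3 pp2:4 pp3:1
Op 6: read(P0, v0) -> 46. No state change.
Op 7: write(P1, v0, 145). refcount(pp0)=4>1 -> COPY to pp4. 5 ppages; refcounts: pp0:3 pp1:3 pp2:4 pp3:1 pp4:1
Op 8: write(P2, v1, 194). refcount(pp1)=3>1 -> COPY to pp5. 6 ppages; refcounts: pp0:3 pp1:2 pp2:4 pp3:1 pp4:1 pp5:1
P0: v1 -> pp1 = 37
P1: v1 -> pp3 = 108
P2: v1 -> pp5 = 194
P3: v1 -> pp1 = 37

Answer: 37 108 194 37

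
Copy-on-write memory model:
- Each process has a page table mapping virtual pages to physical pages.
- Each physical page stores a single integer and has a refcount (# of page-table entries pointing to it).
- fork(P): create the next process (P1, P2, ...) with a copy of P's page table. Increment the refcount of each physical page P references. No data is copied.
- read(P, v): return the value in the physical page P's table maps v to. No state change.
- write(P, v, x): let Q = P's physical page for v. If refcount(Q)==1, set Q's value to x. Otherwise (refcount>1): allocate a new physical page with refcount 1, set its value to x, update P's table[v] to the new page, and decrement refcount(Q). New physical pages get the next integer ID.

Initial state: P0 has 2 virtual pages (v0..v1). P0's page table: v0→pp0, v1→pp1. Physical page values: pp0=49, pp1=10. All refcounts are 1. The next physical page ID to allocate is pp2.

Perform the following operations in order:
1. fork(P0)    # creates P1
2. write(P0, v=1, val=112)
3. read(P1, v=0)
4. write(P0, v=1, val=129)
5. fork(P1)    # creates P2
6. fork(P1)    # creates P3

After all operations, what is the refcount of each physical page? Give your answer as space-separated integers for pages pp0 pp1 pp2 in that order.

Op 1: fork(P0) -> P1. 2 ppages; refcounts: pp0:2 pp1:2
Op 2: write(P0, v1, 112). refcount(pp1)=2>1 -> COPY to pp2. 3 ppages; refcounts: pp0:2 pp1:1 pp2:1
Op 3: read(P1, v0) -> 49. No state change.
Op 4: write(P0, v1, 129). refcount(pp2)=1 -> write in place. 3 ppages; refcounts: pp0:2 pp1:1 pp2:1
Op 5: fork(P1) -> P2. 3 ppages; refcounts: pp0:3 pp1:2 pp2:1
Op 6: fork(P1) -> P3. 3 ppages; refcounts: pp0:4 pp1:3 pp2:1

Answer: 4 3 1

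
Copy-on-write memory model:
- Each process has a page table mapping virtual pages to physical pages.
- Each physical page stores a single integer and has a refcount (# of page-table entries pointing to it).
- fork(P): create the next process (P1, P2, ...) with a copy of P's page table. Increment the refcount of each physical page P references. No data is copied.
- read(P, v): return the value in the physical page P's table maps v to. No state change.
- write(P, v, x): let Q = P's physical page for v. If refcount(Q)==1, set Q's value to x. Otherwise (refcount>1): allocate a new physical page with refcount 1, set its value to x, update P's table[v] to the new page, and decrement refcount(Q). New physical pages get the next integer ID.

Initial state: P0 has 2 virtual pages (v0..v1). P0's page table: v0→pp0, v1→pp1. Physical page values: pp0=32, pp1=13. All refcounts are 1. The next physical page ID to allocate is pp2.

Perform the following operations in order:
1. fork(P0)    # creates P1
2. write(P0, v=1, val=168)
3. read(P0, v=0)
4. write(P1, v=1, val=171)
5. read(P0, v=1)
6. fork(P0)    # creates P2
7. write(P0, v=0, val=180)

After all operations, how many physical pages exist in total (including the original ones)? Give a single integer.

Answer: 4

Derivation:
Op 1: fork(P0) -> P1. 2 ppages; refcounts: pp0:2 pp1:2
Op 2: write(P0, v1, 168). refcount(pp1)=2>1 -> COPY to pp2. 3 ppages; refcounts: pp0:2 pp1:1 pp2:1
Op 3: read(P0, v0) -> 32. No state change.
Op 4: write(P1, v1, 171). refcount(pp1)=1 -> write in place. 3 ppages; refcounts: pp0:2 pp1:1 pp2:1
Op 5: read(P0, v1) -> 168. No state change.
Op 6: fork(P0) -> P2. 3 ppages; refcounts: pp0:3 pp1:1 pp2:2
Op 7: write(P0, v0, 180). refcount(pp0)=3>1 -> COPY to pp3. 4 ppages; refcounts: pp0:2 pp1:1 pp2:2 pp3:1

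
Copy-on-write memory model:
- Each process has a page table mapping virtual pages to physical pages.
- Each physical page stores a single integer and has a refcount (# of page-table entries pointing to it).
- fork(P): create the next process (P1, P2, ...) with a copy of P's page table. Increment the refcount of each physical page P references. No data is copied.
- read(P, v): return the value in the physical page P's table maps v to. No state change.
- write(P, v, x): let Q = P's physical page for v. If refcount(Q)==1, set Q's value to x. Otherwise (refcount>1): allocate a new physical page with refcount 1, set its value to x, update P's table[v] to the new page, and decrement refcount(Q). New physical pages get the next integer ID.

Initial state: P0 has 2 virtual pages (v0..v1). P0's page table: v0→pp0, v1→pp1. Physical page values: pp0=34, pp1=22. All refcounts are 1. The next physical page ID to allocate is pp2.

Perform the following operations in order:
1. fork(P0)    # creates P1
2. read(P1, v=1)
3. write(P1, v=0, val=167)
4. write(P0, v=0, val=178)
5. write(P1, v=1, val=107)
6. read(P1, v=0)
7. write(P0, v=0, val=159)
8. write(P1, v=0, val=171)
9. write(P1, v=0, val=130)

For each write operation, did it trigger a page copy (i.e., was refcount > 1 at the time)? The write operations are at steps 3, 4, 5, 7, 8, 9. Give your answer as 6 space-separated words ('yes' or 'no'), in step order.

Op 1: fork(P0) -> P1. 2 ppages; refcounts: pp0:2 pp1:2
Op 2: read(P1, v1) -> 22. No state change.
Op 3: write(P1, v0, 167). refcount(pp0)=2>1 -> COPY to pp2. 3 ppages; refcounts: pp0:1 pp1:2 pp2:1
Op 4: write(P0, v0, 178). refcount(pp0)=1 -> write in place. 3 ppages; refcounts: pp0:1 pp1:2 pp2:1
Op 5: write(P1, v1, 107). refcount(pp1)=2>1 -> COPY to pp3. 4 ppages; refcounts: pp0:1 pp1:1 pp2:1 pp3:1
Op 6: read(P1, v0) -> 167. No state change.
Op 7: write(P0, v0, 159). refcount(pp0)=1 -> write in place. 4 ppages; refcounts: pp0:1 pp1:1 pp2:1 pp3:1
Op 8: write(P1, v0, 171). refcount(pp2)=1 -> write in place. 4 ppages; refcounts: pp0:1 pp1:1 pp2:1 pp3:1
Op 9: write(P1, v0, 130). refcount(pp2)=1 -> write in place. 4 ppages; refcounts: pp0:1 pp1:1 pp2:1 pp3:1

yes no yes no no no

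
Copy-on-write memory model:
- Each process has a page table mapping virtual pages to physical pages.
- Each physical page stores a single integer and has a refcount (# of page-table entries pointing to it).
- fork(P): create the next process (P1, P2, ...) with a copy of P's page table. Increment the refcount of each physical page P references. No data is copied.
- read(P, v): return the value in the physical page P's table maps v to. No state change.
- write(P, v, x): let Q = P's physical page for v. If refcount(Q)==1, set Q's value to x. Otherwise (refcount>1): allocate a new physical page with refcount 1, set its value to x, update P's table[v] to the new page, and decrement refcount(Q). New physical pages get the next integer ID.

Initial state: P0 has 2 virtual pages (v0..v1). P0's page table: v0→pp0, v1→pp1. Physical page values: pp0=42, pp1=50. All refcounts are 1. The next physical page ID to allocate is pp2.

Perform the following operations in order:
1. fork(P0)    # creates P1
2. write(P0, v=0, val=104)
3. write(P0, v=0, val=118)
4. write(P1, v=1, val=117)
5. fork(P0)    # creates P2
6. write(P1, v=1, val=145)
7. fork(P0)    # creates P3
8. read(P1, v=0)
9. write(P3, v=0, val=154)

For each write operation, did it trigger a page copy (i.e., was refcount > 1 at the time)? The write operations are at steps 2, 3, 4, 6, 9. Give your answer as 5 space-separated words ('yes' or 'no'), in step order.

Op 1: fork(P0) -> P1. 2 ppages; refcounts: pp0:2 pp1:2
Op 2: write(P0, v0, 104). refcount(pp0)=2>1 -> COPY to pp2. 3 ppages; refcounts: pp0:1 pp1:2 pp2:1
Op 3: write(P0, v0, 118). refcount(pp2)=1 -> write in place. 3 ppages; refcounts: pp0:1 pp1:2 pp2:1
Op 4: write(P1, v1, 117). refcount(pp1)=2>1 -> COPY to pp3. 4 ppages; refcounts: pp0:1 pp1:1 pp2:1 pp3:1
Op 5: fork(P0) -> P2. 4 ppages; refcounts: pp0:1 pp1:2 pp2:2 pp3:1
Op 6: write(P1, v1, 145). refcount(pp3)=1 -> write in place. 4 ppages; refcounts: pp0:1 pp1:2 pp2:2 pp3:1
Op 7: fork(P0) -> P3. 4 ppages; refcounts: pp0:1 pp1:3 pp2:3 pp3:1
Op 8: read(P1, v0) -> 42. No state change.
Op 9: write(P3, v0, 154). refcount(pp2)=3>1 -> COPY to pp4. 5 ppages; refcounts: pp0:1 pp1:3 pp2:2 pp3:1 pp4:1

yes no yes no yes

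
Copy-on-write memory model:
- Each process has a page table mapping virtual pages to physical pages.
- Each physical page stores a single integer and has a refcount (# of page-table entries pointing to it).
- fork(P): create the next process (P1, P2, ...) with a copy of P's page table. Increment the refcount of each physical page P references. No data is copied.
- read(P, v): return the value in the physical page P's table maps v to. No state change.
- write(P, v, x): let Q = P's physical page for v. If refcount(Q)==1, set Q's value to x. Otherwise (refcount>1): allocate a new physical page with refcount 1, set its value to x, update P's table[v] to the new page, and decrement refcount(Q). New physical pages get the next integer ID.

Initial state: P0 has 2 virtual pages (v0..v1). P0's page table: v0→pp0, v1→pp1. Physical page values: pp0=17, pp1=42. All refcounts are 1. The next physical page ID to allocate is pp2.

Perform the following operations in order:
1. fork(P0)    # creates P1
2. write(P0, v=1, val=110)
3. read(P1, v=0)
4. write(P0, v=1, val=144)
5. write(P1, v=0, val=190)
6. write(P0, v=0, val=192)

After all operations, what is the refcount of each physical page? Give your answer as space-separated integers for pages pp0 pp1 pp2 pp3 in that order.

Answer: 1 1 1 1

Derivation:
Op 1: fork(P0) -> P1. 2 ppages; refcounts: pp0:2 pp1:2
Op 2: write(P0, v1, 110). refcount(pp1)=2>1 -> COPY to pp2. 3 ppages; refcounts: pp0:2 pp1:1 pp2:1
Op 3: read(P1, v0) -> 17. No state change.
Op 4: write(P0, v1, 144). refcount(pp2)=1 -> write in place. 3 ppages; refcounts: pp0:2 pp1:1 pp2:1
Op 5: write(P1, v0, 190). refcount(pp0)=2>1 -> COPY to pp3. 4 ppages; refcounts: pp0:1 pp1:1 pp2:1 pp3:1
Op 6: write(P0, v0, 192). refcount(pp0)=1 -> write in place. 4 ppages; refcounts: pp0:1 pp1:1 pp2:1 pp3:1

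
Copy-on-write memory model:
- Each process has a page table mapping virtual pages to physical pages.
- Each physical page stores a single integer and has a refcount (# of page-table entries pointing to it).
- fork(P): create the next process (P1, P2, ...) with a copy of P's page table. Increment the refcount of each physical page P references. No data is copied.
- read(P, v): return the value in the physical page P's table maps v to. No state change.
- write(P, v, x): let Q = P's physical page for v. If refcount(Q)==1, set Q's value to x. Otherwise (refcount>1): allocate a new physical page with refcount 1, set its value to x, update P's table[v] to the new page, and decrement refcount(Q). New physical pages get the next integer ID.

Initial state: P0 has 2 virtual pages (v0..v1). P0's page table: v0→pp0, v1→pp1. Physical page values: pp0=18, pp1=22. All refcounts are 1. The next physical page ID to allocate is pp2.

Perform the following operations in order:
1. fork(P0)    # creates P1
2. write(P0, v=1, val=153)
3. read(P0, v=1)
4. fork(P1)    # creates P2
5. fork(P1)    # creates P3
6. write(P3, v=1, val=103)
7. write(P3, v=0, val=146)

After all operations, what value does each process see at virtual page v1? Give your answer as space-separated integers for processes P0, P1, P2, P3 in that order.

Answer: 153 22 22 103

Derivation:
Op 1: fork(P0) -> P1. 2 ppages; refcounts: pp0:2 pp1:2
Op 2: write(P0, v1, 153). refcount(pp1)=2>1 -> COPY to pp2. 3 ppages; refcounts: pp0:2 pp1:1 pp2:1
Op 3: read(P0, v1) -> 153. No state change.
Op 4: fork(P1) -> P2. 3 ppages; refcounts: pp0:3 pp1:2 pp2:1
Op 5: fork(P1) -> P3. 3 ppages; refcounts: pp0:4 pp1:3 pp2:1
Op 6: write(P3, v1, 103). refcount(pp1)=3>1 -> COPY to pp3. 4 ppages; refcounts: pp0:4 pp1:2 pp2:1 pp3:1
Op 7: write(P3, v0, 146). refcount(pp0)=4>1 -> COPY to pp4. 5 ppages; refcounts: pp0:3 pp1:2 pp2:1 pp3:1 pp4:1
P0: v1 -> pp2 = 153
P1: v1 -> pp1 = 22
P2: v1 -> pp1 = 22
P3: v1 -> pp3 = 103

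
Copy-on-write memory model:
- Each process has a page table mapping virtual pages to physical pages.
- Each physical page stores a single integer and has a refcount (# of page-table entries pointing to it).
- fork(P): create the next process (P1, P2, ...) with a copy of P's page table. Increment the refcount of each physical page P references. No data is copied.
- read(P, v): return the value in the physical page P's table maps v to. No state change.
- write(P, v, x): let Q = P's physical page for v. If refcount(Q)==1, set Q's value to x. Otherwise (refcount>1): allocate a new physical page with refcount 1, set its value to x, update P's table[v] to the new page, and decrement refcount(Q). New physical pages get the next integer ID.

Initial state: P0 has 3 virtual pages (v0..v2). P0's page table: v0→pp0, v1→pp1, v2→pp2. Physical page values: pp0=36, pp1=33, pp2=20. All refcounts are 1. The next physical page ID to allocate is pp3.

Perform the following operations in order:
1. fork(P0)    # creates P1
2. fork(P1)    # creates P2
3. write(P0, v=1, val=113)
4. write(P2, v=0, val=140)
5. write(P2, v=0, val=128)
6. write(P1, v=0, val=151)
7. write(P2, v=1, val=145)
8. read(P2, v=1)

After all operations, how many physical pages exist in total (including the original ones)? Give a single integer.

Op 1: fork(P0) -> P1. 3 ppages; refcounts: pp0:2 pp1:2 pp2:2
Op 2: fork(P1) -> P2. 3 ppages; refcounts: pp0:3 pp1:3 pp2:3
Op 3: write(P0, v1, 113). refcount(pp1)=3>1 -> COPY to pp3. 4 ppages; refcounts: pp0:3 pp1:2 pp2:3 pp3:1
Op 4: write(P2, v0, 140). refcount(pp0)=3>1 -> COPY to pp4. 5 ppages; refcounts: pp0:2 pp1:2 pp2:3 pp3:1 pp4:1
Op 5: write(P2, v0, 128). refcount(pp4)=1 -> write in place. 5 ppages; refcounts: pp0:2 pp1:2 pp2:3 pp3:1 pp4:1
Op 6: write(P1, v0, 151). refcount(pp0)=2>1 -> COPY to pp5. 6 ppages; refcounts: pp0:1 pp1:2 pp2:3 pp3:1 pp4:1 pp5:1
Op 7: write(P2, v1, 145). refcount(pp1)=2>1 -> COPY to pp6. 7 ppages; refcounts: pp0:1 pp1:1 pp2:3 pp3:1 pp4:1 pp5:1 pp6:1
Op 8: read(P2, v1) -> 145. No state change.

Answer: 7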